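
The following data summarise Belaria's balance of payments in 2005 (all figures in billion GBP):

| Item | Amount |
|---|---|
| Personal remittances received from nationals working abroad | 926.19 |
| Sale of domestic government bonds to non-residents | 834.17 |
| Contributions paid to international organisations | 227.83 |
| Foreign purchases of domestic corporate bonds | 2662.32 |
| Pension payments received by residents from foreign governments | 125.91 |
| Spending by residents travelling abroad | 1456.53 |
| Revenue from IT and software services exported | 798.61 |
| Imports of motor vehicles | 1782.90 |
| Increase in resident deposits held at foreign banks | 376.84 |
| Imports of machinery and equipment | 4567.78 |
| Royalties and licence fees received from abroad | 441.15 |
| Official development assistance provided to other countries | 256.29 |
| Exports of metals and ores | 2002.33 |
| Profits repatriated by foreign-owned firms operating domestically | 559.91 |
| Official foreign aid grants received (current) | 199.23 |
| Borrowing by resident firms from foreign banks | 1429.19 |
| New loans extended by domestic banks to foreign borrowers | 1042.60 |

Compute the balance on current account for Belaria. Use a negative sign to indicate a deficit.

-4357.82

Goods: 2002.33 - 1782.90 - 4567.78 = -4348.35
Services: 798.61 - 1456.53 + 441.15 = -216.77
Primary income: -559.91
Secondary income: -227.83 + 926.19 + 125.91 - 256.29 + 199.23 = 767.21
Current account = (-4348.35) + (-216.77) + (-559.91) + 767.21 = -4357.82
(Excluded from the current account — financial account: sale of domestic government bonds to non-residents 834.17, foreign purchases of domestic corporate bonds 2662.32, increase in resident deposits held at foreign banks 376.84, borrowing by resident firms from foreign banks 1429.19, new loans extended by domestic banks to foreign borrowers 1042.60.)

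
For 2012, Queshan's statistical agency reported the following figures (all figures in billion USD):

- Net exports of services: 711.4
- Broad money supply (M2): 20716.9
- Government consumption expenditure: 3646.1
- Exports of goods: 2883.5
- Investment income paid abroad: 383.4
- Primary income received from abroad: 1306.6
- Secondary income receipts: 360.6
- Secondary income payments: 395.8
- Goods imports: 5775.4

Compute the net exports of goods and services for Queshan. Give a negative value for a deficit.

-2180.5

Goods balance = 2883.5 - 5775.4 = -2891.9
Services balance = 711.4
Trade balance (goods + services) = -2891.9 + 711.4 = -2180.5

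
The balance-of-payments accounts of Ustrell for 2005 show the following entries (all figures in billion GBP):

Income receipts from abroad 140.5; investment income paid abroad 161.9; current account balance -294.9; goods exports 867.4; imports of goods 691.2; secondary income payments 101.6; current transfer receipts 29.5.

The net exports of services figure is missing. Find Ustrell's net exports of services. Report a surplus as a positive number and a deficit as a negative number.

Current account = goods balance + services balance + net primary income + net secondary income
Sum of the known components = 82.7
Net exports of services = CA - (known components) = -294.9 - 82.7 = -377.6

-377.6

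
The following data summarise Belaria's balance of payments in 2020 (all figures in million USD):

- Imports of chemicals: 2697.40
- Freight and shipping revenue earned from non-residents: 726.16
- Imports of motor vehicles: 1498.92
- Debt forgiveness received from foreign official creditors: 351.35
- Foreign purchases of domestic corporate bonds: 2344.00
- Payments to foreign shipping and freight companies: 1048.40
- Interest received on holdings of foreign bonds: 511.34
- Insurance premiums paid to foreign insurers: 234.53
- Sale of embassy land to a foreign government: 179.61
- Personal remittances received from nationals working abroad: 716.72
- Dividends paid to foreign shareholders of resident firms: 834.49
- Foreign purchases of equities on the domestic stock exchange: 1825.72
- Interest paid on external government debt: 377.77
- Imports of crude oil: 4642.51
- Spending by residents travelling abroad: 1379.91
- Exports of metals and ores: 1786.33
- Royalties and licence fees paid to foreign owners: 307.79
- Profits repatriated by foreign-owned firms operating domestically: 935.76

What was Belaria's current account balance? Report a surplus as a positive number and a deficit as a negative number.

Goods: 1786.33 - 2697.40 - 4642.51 - 1498.92 = -7052.50
Services: -1048.40 + 726.16 - 234.53 - 1379.91 - 307.79 = -2244.47
Primary income: -935.76 + 511.34 - 377.77 - 834.49 = -1636.68
Secondary income: 716.72
Current account = (-7052.50) + (-2244.47) + (-1636.68) + 716.72 = -10216.93
(Excluded from the current account — capital account: debt forgiveness received from foreign official creditors 351.35, sale of embassy land to a foreign government 179.61; financial account: foreign purchases of domestic corporate bonds 2344.00, foreign purchases of equities on the domestic stock exchange 1825.72.)

-10216.93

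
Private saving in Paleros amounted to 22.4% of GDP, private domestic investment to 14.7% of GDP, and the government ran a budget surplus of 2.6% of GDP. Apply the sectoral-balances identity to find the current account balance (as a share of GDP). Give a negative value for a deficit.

By the sectoral-balances identity, CA = (S_private - I) + (T - G).
Private balance = 22.4 - 14.7 = 7.7
Government balance (T - G) = 2.6
CA = 7.7 + 2.6 = 10.3

10.3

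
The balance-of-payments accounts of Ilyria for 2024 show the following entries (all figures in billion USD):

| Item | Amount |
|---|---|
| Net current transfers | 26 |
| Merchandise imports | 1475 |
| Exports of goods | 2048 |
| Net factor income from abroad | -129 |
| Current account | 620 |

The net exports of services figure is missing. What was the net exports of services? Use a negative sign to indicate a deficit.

150

Current account = goods balance + services balance + net primary income + net secondary income
Sum of the known components = 470
Net exports of services = CA - (known components) = 620 - 470 = 150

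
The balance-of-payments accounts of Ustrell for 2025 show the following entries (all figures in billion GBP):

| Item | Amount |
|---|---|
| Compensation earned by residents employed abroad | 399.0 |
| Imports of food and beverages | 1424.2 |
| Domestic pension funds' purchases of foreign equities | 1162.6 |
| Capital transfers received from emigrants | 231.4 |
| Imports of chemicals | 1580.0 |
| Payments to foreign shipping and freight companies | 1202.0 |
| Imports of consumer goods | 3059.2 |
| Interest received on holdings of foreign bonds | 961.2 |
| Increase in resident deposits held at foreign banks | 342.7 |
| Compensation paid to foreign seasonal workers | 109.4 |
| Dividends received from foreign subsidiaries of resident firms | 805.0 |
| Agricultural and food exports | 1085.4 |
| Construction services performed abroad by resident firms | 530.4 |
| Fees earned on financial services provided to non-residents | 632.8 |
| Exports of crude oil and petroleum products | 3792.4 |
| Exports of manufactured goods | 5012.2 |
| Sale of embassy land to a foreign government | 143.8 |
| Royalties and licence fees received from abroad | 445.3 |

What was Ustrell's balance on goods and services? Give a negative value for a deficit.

4233.1

Goods: 1085.4 + 3792.4 + 5012.2 - 1580.0 - 1424.2 - 3059.2 = 3826.6
Services: 445.3 + 530.4 - 1202.0 + 632.8 = 406.5
Trade balance = 3826.6 + 406.5 = 4233.1
(Excluded from the trade balance — primary income: compensation earned by residents employed abroad 399.0, interest received on holdings of foreign bonds 961.2, compensation paid to foreign seasonal workers 109.4, dividends received from foreign subsidiaries of resident firms 805.0; financial account: domestic pension funds' purchases of foreign equities 1162.6, increase in resident deposits held at foreign banks 342.7; capital account: capital transfers received from emigrants 231.4, sale of embassy land to a foreign government 143.8.)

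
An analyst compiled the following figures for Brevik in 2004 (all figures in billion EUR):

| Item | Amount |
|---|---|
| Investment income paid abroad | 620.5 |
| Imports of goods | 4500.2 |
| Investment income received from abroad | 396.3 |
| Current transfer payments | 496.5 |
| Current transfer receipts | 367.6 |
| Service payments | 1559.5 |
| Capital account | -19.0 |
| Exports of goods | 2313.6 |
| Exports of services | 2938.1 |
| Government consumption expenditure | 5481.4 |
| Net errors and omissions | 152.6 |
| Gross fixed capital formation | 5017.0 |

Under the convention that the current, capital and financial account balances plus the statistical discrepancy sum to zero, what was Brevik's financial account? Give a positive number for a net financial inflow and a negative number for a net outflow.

Goods balance = 2313.6 - 4500.2 = -2186.6
Services balance = 2938.1 - 1559.5 = 1378.6
Trade balance (goods + services) = -2186.6 + 1378.6 = -808.0
Net primary income = 396.3 - 620.5 = -224.2
Net secondary income = 367.6 - 496.5 = -128.9
Current account = -808.0 + (-224.2) + (-128.9) = -1161.1
Financial account = -(-1161.1 + (-19.0) + 152.6) = 1027.5

1027.5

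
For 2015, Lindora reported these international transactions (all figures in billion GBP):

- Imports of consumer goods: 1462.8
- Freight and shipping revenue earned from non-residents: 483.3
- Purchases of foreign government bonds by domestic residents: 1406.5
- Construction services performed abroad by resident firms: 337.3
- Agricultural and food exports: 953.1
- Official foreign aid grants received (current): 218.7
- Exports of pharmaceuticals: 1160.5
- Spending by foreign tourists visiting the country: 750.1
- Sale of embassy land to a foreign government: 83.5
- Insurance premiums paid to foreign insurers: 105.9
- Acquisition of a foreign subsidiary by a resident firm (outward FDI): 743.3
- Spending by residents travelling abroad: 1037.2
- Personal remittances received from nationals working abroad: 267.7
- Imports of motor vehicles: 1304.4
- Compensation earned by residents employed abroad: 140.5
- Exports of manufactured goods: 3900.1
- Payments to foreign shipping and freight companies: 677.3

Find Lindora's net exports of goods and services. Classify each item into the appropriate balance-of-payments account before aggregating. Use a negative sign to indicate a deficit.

Goods: 953.1 + 1160.5 + 3900.1 - 1462.8 - 1304.4 = 3246.5
Services: 337.3 - 677.3 + 750.1 + 483.3 - 1037.2 - 105.9 = -249.7
Trade balance = 3246.5 + (-249.7) = 2996.8
(Excluded from the trade balance — financial account: purchases of foreign government bonds by domestic residents 1406.5, acquisition of a foreign subsidiary by a resident firm (outward FDI) 743.3; secondary income: official foreign aid grants received (current) 218.7, personal remittances received from nationals working abroad 267.7; capital account: sale of embassy land to a foreign government 83.5; primary income: compensation earned by residents employed abroad 140.5.)

2996.8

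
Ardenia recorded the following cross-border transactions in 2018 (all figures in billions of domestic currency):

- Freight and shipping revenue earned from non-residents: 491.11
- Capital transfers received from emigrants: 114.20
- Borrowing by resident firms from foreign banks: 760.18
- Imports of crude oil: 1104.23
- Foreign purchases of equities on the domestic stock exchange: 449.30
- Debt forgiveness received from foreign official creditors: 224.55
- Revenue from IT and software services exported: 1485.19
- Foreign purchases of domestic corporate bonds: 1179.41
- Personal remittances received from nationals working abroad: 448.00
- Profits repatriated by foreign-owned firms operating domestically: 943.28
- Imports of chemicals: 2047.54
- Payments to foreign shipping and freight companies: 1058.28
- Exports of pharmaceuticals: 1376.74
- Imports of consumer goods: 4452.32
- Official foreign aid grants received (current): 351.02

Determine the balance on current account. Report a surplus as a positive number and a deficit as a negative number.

-5453.59

Goods: -4452.32 + 1376.74 - 1104.23 - 2047.54 = -6227.35
Services: -1058.28 + 1485.19 + 491.11 = 918.02
Primary income: -943.28
Secondary income: 448.00 + 351.02 = 799.02
Current account = (-6227.35) + 918.02 + (-943.28) + 799.02 = -5453.59
(Excluded from the current account — capital account: capital transfers received from emigrants 114.20, debt forgiveness received from foreign official creditors 224.55; financial account: borrowing by resident firms from foreign banks 760.18, foreign purchases of equities on the domestic stock exchange 449.30, foreign purchases of domestic corporate bonds 1179.41.)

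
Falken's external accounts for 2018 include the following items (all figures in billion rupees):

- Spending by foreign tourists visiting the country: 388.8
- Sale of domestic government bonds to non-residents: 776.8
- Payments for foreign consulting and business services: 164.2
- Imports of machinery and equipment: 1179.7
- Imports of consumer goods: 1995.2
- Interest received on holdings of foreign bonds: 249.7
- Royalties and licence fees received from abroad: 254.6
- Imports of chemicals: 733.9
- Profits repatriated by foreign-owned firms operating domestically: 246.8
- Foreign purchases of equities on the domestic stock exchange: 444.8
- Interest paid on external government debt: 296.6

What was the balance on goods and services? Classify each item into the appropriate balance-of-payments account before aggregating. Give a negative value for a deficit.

Goods: -1995.2 - 1179.7 - 733.9 = -3908.8
Services: -164.2 + 388.8 + 254.6 = 479.2
Trade balance = -3908.8 + 479.2 = -3429.6
(Excluded from the trade balance — financial account: sale of domestic government bonds to non-residents 776.8, foreign purchases of equities on the domestic stock exchange 444.8; primary income: interest received on holdings of foreign bonds 249.7, profits repatriated by foreign-owned firms operating domestically 246.8, interest paid on external government debt 296.6.)

-3429.6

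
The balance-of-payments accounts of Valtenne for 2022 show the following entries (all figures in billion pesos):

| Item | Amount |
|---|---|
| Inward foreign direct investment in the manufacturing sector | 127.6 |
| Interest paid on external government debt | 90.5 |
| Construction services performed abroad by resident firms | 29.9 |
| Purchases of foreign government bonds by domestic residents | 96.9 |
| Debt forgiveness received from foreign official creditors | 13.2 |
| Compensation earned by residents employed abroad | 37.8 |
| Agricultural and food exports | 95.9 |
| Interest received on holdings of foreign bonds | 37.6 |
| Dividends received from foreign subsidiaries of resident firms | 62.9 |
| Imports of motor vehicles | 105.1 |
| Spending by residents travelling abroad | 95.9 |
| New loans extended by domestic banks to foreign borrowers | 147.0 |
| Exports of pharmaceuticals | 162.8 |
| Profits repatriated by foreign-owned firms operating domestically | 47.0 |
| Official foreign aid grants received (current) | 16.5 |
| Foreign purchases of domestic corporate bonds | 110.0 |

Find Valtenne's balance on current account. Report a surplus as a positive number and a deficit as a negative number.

104.9

Goods: 95.9 + 162.8 - 105.1 = 153.6
Services: -95.9 + 29.9 = -66.0
Primary income: 37.8 - 47.0 - 90.5 + 62.9 + 37.6 = 0.8
Secondary income: 16.5
Current account = 153.6 + (-66.0) + 0.8 + 16.5 = 104.9
(Excluded from the current account — financial account: inward foreign direct investment in the manufacturing sector 127.6, purchases of foreign government bonds by domestic residents 96.9, new loans extended by domestic banks to foreign borrowers 147.0, foreign purchases of domestic corporate bonds 110.0; capital account: debt forgiveness received from foreign official creditors 13.2.)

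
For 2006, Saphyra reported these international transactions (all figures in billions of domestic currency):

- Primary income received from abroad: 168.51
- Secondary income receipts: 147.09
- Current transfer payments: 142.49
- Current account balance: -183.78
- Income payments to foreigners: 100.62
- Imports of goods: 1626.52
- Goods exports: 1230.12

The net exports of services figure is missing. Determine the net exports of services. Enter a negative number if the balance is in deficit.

Current account = goods balance + services balance + net primary income + net secondary income
Sum of the known components = -323.91
Net exports of services = CA - (known components) = -183.78 - (-323.91) = 140.13

140.13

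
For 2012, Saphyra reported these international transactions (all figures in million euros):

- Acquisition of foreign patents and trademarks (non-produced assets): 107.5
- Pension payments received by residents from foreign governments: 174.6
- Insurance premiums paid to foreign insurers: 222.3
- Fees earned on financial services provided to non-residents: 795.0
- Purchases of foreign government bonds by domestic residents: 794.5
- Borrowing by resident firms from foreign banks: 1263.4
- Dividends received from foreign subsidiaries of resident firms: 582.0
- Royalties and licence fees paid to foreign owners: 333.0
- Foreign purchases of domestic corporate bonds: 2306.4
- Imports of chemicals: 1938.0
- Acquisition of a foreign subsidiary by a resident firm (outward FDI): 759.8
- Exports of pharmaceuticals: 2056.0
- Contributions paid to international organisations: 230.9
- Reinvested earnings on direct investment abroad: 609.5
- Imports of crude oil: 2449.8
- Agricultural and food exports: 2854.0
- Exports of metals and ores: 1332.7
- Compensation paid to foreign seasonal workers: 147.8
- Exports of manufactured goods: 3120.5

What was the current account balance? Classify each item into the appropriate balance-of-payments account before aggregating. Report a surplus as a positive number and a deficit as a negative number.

Goods: 2056.0 + 1332.7 + 2854.0 + 3120.5 - 2449.8 - 1938.0 = 4975.4
Services: -222.3 - 333.0 + 795.0 = 239.7
Primary income: 609.5 - 147.8 + 582.0 = 1043.7
Secondary income: -230.9 + 174.6 = -56.3
Current account = 4975.4 + 239.7 + 1043.7 + (-56.3) = 6202.5
(Excluded from the current account — capital account: acquisition of foreign patents and trademarks (non-produced assets) 107.5; financial account: purchases of foreign government bonds by domestic residents 794.5, borrowing by resident firms from foreign banks 1263.4, foreign purchases of domestic corporate bonds 2306.4, acquisition of a foreign subsidiary by a resident firm (outward FDI) 759.8.)

6202.5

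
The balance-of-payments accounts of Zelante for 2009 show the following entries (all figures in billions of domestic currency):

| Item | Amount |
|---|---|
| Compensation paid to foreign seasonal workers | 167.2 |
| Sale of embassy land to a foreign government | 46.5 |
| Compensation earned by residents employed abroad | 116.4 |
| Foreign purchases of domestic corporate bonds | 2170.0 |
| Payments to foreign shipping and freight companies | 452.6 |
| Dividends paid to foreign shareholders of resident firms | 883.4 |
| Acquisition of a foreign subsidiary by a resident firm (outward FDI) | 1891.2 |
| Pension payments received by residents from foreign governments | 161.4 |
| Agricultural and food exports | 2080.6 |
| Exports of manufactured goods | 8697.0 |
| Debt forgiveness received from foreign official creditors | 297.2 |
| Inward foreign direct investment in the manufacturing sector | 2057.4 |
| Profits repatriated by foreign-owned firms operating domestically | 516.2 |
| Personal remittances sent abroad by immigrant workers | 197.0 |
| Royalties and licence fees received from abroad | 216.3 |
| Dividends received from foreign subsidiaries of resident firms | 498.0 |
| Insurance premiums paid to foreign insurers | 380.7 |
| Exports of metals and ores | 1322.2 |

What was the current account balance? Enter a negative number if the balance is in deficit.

10494.8

Goods: 1322.2 + 8697.0 + 2080.6 = 12099.8
Services: -452.6 - 380.7 + 216.3 = -617.0
Primary income: 498.0 + 116.4 - 516.2 - 167.2 - 883.4 = -952.4
Secondary income: -197.0 + 161.4 = -35.6
Current account = 12099.8 + (-617.0) + (-952.4) + (-35.6) = 10494.8
(Excluded from the current account — capital account: sale of embassy land to a foreign government 46.5, debt forgiveness received from foreign official creditors 297.2; financial account: foreign purchases of domestic corporate bonds 2170.0, acquisition of a foreign subsidiary by a resident firm (outward FDI) 1891.2, inward foreign direct investment in the manufacturing sector 2057.4.)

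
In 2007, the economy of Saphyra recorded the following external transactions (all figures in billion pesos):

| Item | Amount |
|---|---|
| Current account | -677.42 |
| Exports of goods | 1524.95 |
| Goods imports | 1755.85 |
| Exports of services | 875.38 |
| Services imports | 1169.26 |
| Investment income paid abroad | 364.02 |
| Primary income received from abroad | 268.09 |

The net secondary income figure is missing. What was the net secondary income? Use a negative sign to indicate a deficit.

-56.71

Current account = goods balance + services balance + net primary income + net secondary income
Sum of the known components = -620.71
Net secondary income = CA - (known components) = -677.42 - (-620.71) = -56.71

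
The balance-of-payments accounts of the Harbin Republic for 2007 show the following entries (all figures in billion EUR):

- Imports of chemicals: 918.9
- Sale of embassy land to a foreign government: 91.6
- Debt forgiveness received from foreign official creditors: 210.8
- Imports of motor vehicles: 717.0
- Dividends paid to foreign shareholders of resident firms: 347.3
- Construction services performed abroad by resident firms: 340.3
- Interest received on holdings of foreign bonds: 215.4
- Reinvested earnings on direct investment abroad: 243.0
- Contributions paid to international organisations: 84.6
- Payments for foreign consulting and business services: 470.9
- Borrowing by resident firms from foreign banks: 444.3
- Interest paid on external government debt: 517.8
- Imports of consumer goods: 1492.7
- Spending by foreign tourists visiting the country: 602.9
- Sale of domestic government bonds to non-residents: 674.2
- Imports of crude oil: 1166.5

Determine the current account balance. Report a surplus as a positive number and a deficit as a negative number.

-4314.1

Goods: -717.0 - 1492.7 - 918.9 - 1166.5 = -4295.1
Services: -470.9 + 602.9 + 340.3 = 472.3
Primary income: -347.3 - 517.8 + 243.0 + 215.4 = -406.7
Secondary income: -84.6
Current account = (-4295.1) + 472.3 + (-406.7) + (-84.6) = -4314.1
(Excluded from the current account — capital account: sale of embassy land to a foreign government 91.6, debt forgiveness received from foreign official creditors 210.8; financial account: borrowing by resident firms from foreign banks 444.3, sale of domestic government bonds to non-residents 674.2.)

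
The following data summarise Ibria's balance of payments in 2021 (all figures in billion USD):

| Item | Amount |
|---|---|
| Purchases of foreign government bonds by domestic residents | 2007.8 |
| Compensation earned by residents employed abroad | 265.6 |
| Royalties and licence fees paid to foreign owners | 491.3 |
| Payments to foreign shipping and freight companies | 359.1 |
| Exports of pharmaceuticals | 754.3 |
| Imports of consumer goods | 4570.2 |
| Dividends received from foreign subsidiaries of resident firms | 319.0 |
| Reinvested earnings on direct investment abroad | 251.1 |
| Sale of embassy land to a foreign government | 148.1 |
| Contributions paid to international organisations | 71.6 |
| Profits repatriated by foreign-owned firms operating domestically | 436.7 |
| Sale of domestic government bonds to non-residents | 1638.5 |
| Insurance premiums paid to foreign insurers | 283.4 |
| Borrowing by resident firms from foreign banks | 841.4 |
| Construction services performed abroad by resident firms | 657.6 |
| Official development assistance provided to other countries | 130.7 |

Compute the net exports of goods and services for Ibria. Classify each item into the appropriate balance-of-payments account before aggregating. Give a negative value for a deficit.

Goods: -4570.2 + 754.3 = -3815.9
Services: -359.1 - 491.3 - 283.4 + 657.6 = -476.2
Trade balance = -3815.9 + (-476.2) = -4292.1
(Excluded from the trade balance — financial account: purchases of foreign government bonds by domestic residents 2007.8, sale of domestic government bonds to non-residents 1638.5, borrowing by resident firms from foreign banks 841.4; primary income: compensation earned by residents employed abroad 265.6, dividends received from foreign subsidiaries of resident firms 319.0, reinvested earnings on direct investment abroad 251.1, profits repatriated by foreign-owned firms operating domestically 436.7; capital account: sale of embassy land to a foreign government 148.1; secondary income: contributions paid to international organisations 71.6, official development assistance provided to other countries 130.7.)

-4292.1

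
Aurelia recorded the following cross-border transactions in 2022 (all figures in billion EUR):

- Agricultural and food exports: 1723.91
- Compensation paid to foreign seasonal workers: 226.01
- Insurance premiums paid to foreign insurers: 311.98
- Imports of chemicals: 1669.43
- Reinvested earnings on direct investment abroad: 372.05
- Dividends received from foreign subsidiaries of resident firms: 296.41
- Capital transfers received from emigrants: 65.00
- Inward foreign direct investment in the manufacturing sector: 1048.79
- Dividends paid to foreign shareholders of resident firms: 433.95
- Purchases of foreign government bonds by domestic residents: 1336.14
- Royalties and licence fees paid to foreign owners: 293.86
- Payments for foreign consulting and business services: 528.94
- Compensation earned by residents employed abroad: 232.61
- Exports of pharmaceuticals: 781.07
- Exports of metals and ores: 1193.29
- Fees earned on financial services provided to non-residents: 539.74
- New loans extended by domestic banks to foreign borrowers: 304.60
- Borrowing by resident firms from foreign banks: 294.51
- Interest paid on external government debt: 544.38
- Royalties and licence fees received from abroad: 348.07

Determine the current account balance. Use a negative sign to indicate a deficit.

1478.60

Goods: 781.07 - 1669.43 + 1723.91 + 1193.29 = 2028.84
Services: -311.98 + 539.74 - 528.94 + 348.07 - 293.86 = -246.97
Primary income: -544.38 + 296.41 - 433.95 + 372.05 - 226.01 + 232.61 = -303.27
Current account = 2028.84 + (-246.97) + (-303.27) = 1478.60
(Excluded from the current account — capital account: capital transfers received from emigrants 65.00; financial account: inward foreign direct investment in the manufacturing sector 1048.79, purchases of foreign government bonds by domestic residents 1336.14, new loans extended by domestic banks to foreign borrowers 304.60, borrowing by resident firms from foreign banks 294.51.)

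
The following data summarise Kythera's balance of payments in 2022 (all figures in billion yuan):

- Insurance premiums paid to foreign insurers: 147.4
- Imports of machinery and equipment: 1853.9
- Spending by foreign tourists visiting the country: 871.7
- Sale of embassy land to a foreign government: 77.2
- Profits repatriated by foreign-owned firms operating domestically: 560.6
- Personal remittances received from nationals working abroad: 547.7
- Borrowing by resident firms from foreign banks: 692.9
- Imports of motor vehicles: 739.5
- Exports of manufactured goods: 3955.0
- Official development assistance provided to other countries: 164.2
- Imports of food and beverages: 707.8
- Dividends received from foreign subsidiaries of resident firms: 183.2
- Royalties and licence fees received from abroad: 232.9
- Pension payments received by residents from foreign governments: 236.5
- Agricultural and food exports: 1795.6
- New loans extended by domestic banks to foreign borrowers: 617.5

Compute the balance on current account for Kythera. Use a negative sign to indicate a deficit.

3649.2

Goods: 1795.6 + 3955.0 - 1853.9 - 707.8 - 739.5 = 2449.4
Services: 232.9 - 147.4 + 871.7 = 957.2
Primary income: 183.2 - 560.6 = -377.4
Secondary income: -164.2 + 236.5 + 547.7 = 620.0
Current account = 2449.4 + 957.2 + (-377.4) + 620.0 = 3649.2
(Excluded from the current account — capital account: sale of embassy land to a foreign government 77.2; financial account: borrowing by resident firms from foreign banks 692.9, new loans extended by domestic banks to foreign borrowers 617.5.)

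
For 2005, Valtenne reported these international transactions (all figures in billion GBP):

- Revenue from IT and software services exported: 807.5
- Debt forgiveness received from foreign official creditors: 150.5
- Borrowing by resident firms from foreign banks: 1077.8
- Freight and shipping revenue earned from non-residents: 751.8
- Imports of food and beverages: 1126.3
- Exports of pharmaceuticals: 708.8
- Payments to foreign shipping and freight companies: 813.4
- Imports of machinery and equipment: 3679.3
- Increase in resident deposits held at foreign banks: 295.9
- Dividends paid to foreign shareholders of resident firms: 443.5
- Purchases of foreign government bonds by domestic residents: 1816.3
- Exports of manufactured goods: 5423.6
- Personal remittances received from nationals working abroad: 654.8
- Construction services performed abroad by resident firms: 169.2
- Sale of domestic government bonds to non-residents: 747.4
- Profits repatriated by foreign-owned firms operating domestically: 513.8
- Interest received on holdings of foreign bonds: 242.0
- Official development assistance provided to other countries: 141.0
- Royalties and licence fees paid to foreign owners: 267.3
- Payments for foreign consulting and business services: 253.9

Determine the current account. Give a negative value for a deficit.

1519.2

Goods: 708.8 - 1126.3 - 3679.3 + 5423.6 = 1326.8
Services: -813.4 + 807.5 - 267.3 - 253.9 + 169.2 + 751.8 = 393.9
Primary income: 242.0 - 443.5 - 513.8 = -715.3
Secondary income: 654.8 - 141.0 = 513.8
Current account = 1326.8 + 393.9 + (-715.3) + 513.8 = 1519.2
(Excluded from the current account — capital account: debt forgiveness received from foreign official creditors 150.5; financial account: borrowing by resident firms from foreign banks 1077.8, increase in resident deposits held at foreign banks 295.9, purchases of foreign government bonds by domestic residents 1816.3, sale of domestic government bonds to non-residents 747.4.)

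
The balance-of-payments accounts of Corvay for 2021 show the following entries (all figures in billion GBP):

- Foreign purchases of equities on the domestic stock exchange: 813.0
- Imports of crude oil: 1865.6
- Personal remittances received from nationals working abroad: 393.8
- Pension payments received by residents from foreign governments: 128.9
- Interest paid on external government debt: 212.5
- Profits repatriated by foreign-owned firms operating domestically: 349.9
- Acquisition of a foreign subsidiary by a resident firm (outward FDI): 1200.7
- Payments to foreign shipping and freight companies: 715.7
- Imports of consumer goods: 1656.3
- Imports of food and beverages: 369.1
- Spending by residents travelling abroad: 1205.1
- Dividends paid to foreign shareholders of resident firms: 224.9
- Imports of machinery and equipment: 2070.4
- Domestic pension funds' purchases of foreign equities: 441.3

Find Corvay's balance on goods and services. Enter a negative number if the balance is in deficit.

Goods: -1865.6 - 2070.4 - 369.1 - 1656.3 = -5961.4
Services: -1205.1 - 715.7 = -1920.8
Trade balance = -5961.4 + (-1920.8) = -7882.2
(Excluded from the trade balance — financial account: foreign purchases of equities on the domestic stock exchange 813.0, acquisition of a foreign subsidiary by a resident firm (outward FDI) 1200.7, domestic pension funds' purchases of foreign equities 441.3; secondary income: personal remittances received from nationals working abroad 393.8, pension payments received by residents from foreign governments 128.9; primary income: interest paid on external government debt 212.5, profits repatriated by foreign-owned firms operating domestically 349.9, dividends paid to foreign shareholders of resident firms 224.9.)

-7882.2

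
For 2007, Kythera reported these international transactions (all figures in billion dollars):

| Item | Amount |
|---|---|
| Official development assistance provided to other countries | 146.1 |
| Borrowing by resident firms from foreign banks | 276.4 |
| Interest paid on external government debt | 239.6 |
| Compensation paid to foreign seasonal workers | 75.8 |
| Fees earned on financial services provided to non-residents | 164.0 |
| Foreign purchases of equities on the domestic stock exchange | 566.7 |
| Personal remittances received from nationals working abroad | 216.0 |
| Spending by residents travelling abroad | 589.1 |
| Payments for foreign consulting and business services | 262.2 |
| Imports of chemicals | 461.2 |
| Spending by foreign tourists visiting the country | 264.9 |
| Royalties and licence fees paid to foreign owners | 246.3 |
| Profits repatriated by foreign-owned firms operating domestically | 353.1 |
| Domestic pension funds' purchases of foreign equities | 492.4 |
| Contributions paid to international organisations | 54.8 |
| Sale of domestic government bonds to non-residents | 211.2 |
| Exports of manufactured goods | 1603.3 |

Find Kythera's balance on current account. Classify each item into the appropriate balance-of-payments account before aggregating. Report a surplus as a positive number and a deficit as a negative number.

-180.0

Goods: 1603.3 - 461.2 = 1142.1
Services: -246.3 + 264.9 + 164.0 - 589.1 - 262.2 = -668.7
Primary income: -75.8 - 353.1 - 239.6 = -668.5
Secondary income: 216.0 - 146.1 - 54.8 = 15.1
Current account = 1142.1 + (-668.7) + (-668.5) + 15.1 = -180.0
(Excluded from the current account — financial account: borrowing by resident firms from foreign banks 276.4, foreign purchases of equities on the domestic stock exchange 566.7, domestic pension funds' purchases of foreign equities 492.4, sale of domestic government bonds to non-residents 211.2.)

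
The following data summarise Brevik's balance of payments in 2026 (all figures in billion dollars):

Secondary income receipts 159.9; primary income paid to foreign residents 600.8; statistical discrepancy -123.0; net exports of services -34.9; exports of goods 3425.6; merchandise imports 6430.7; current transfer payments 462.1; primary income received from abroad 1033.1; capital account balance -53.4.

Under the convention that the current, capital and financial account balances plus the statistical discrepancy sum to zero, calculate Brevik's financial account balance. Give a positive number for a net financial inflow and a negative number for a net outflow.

Goods balance = 3425.6 - 6430.7 = -3005.1
Services balance = -34.9
Trade balance (goods + services) = -3005.1 + (-34.9) = -3040.0
Net primary income = 1033.1 - 600.8 = 432.3
Net secondary income = 159.9 - 462.1 = -302.2
Current account = -3040.0 + 432.3 + (-302.2) = -2909.9
Financial account = -(-2909.9 + (-53.4) + (-123.0)) = 3086.3

3086.3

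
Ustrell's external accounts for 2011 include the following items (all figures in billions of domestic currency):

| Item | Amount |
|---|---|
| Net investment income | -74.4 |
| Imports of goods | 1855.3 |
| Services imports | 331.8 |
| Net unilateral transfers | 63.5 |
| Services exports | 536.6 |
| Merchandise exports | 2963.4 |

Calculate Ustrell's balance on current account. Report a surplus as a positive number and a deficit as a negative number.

Goods balance = 2963.4 - 1855.3 = 1108.1
Services balance = 536.6 - 331.8 = 204.8
Trade balance (goods + services) = 1108.1 + 204.8 = 1312.9
Net primary income = -74.4
Net secondary income = 63.5
Current account = 1312.9 + (-74.4) + 63.5 = 1302.0

1302.0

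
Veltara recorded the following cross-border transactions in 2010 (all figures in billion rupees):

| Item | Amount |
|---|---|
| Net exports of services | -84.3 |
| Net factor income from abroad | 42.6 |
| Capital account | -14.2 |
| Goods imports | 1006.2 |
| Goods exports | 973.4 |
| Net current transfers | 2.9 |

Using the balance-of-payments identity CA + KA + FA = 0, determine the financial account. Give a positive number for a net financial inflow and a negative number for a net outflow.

85.8

Goods balance = 973.4 - 1006.2 = -32.8
Services balance = -84.3
Trade balance (goods + services) = -32.8 + (-84.3) = -117.1
Net primary income = 42.6
Net secondary income = 2.9
Current account = -117.1 + 42.6 + 2.9 = -71.6
Financial account = -(-71.6 + (-14.2)) = 85.8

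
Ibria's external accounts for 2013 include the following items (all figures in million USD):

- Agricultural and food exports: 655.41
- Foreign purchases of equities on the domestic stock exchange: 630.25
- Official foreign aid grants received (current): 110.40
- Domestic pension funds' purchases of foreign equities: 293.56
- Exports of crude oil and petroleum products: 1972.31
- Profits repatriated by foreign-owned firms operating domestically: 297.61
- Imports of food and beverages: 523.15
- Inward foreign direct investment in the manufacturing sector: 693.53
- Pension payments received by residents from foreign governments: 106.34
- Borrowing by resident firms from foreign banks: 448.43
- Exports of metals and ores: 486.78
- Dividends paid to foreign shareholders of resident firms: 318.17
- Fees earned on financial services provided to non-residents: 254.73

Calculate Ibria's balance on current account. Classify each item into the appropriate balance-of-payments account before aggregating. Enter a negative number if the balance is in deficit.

Goods: 486.78 - 523.15 + 655.41 + 1972.31 = 2591.35
Services: 254.73
Primary income: -297.61 - 318.17 = -615.78
Secondary income: 106.34 + 110.40 = 216.74
Current account = 2591.35 + 254.73 + (-615.78) + 216.74 = 2447.04
(Excluded from the current account — financial account: foreign purchases of equities on the domestic stock exchange 630.25, domestic pension funds' purchases of foreign equities 293.56, inward foreign direct investment in the manufacturing sector 693.53, borrowing by resident firms from foreign banks 448.43.)

2447.04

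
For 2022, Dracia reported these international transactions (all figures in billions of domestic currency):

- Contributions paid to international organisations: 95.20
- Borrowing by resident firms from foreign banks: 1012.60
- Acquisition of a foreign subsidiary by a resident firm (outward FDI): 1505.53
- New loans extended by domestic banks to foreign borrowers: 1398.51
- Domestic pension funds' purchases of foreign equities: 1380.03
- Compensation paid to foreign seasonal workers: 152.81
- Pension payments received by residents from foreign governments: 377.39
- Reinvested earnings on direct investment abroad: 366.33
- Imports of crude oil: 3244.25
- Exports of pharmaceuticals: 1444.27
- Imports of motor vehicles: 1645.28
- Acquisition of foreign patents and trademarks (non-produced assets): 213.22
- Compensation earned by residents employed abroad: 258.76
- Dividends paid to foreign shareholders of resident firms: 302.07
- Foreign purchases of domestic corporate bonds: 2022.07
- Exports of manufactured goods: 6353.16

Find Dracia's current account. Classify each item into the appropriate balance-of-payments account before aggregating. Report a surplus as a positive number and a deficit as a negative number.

3360.30

Goods: -3244.25 - 1645.28 + 1444.27 + 6353.16 = 2907.90
Primary income: -152.81 + 258.76 + 366.33 - 302.07 = 170.21
Secondary income: -95.20 + 377.39 = 282.19
Current account = 2907.90 + 170.21 + 282.19 = 3360.30
(Excluded from the current account — financial account: borrowing by resident firms from foreign banks 1012.60, acquisition of a foreign subsidiary by a resident firm (outward FDI) 1505.53, new loans extended by domestic banks to foreign borrowers 1398.51, domestic pension funds' purchases of foreign equities 1380.03, foreign purchases of domestic corporate bonds 2022.07; capital account: acquisition of foreign patents and trademarks (non-produced assets) 213.22.)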